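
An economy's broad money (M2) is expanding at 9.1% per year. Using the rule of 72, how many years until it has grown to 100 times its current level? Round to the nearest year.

At 9.1% it doubles every 72/9.1 ≈ 7.91 years.
100× is log₂ 100 ≈ 6.64 doublings, so ≈ 6.64 × 7.91 = 53 years.

approximately 53 years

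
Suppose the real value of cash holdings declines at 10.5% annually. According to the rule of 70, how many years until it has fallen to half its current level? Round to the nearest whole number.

about 7 years

Falling at 10.5%, it halves about every 70/10.5 = 6.67 years.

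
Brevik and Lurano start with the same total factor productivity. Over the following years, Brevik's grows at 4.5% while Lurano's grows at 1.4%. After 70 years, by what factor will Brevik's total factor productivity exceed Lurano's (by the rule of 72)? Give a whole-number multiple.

around 8 times

Only the 3.1-point difference matters.
72/3.1 ≈ 23.23 years per doubling of the ratio; 70 years gives 3.01 doublings, so ≈ 8×.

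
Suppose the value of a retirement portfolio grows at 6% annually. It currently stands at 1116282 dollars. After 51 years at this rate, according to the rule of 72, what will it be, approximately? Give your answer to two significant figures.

around 21000000 dollars

It doubles every 72/6 ≈ 12.00 years, so 51 years is 4.25 doublings.
2^4.25 ≈ 19.03; 1116282 × 19.03 ≈ 21000000 dollars.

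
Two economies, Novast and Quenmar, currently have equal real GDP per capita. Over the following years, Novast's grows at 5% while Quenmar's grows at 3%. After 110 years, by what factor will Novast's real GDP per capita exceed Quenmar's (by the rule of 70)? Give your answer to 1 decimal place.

Rate gap = 5% − 3% = 2 points.
The ratio doubles every 70/2 ≈ 35.00 years.
110/35.00 ≈ 3.14 doublings → ratio ≈ 2^3.14 ≈ 8.8.

roughly 8.8 times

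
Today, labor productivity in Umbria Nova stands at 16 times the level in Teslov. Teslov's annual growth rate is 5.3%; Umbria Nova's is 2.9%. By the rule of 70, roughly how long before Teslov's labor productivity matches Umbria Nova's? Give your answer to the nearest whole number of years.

What matters is the difference: 2.4 pp.
Rule of 70 on the gap: the ratio halves every 70/2.4 ≈ 29.17 years.
A 16 times gap closes after 4 halvings: 4 × 29.17 ≈ 117 years.

117 years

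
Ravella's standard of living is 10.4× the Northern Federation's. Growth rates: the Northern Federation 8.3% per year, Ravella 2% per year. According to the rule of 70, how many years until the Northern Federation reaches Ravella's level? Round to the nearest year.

What matters is the difference: 6.3 pp.
Rule of 70 on the gap: the ratio halves every 70/6.3 ≈ 11.11 years.
A 10.4× gap takes log₂(10.4) ≈ 3.38 halvings to close: 3.38 × 11.11 ≈ 38 years.

38 years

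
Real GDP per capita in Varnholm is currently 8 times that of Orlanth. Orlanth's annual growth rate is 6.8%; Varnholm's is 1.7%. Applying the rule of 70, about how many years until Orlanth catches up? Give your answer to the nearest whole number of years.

41 years

The growth-rate gap is 6.8% − 1.7% = 5.1 percentage points.
So the ratio between them halves every 70/5.1 ≈ 13.73 years.
An 8 times gap closes after 3 halvings: 3 × 13.73 ≈ 41 years.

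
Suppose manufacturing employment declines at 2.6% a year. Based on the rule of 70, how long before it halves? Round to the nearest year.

Falling at 2.6%, it halves about every 70/2.6 = 26.92 years.

around 27 years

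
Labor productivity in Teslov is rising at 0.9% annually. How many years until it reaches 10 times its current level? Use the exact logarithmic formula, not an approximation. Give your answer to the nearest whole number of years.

257 years

t = ln(10) / ln(1 + 0.009) = 2.3026 / 0.008960 ≈ 256.99.
≈ 257 years.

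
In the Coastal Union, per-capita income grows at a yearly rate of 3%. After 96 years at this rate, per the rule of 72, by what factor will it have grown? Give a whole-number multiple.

Doubling time ≈ 72/3 = 24.00 years.
96/24.00 ≈ 4 doublings, so about 2^4 = 16×.

16 times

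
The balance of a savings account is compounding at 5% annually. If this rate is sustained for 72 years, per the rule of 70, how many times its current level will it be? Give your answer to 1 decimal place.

Doubling time ≈ 70/5 = 14.00 years.
72 years / 14.00 ≈ 5.14 doublings → factor 2^5.14 ≈ 35.3.

approximately 35.3 times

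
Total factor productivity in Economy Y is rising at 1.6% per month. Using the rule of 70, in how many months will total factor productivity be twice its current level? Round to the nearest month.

44 months

At 1.6%, doubling takes about 70/1.6 = 43.75 months.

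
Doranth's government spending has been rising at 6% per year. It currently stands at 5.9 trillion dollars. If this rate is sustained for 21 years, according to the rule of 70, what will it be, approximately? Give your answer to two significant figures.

≈ 21 trillion dollars

It doubles every 70/6 ≈ 11.67 years, so 21 years is 1.80 doublings.
2^1.80 ≈ 3.48; 5.9 × 3.48 ≈ 21 trillion dollars.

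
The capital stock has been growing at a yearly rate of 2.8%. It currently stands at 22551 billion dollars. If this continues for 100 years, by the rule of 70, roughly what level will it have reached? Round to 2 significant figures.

It doubles every 70/2.8 ≈ 25.00 years, so 100 years is 4.00 doublings.
2^4.00 ≈ 16.00; 22551 × 16.00 ≈ 360000 billion dollars.

approximately 360000 billion dollars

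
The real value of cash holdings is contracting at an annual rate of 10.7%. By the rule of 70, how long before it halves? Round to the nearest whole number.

Halving time ≈ 70 / 10.7 = 6.54 → 7 years.

roughly 7 years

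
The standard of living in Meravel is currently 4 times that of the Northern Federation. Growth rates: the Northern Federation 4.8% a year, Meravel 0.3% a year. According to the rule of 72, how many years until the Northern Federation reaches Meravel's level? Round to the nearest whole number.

32 years

The growth-rate gap is 4.8% − 0.3% = 4.5 percentage points.
So the ratio between them halves every 72/4.5 ≈ 16.00 years.
A 4 times gap closes after 2 halvings: 2 × 16.00 ≈ 32 years.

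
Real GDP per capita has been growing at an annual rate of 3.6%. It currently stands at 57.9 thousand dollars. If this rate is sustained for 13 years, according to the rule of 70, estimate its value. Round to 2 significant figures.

Doubling time ≈ 70/3.6 = 19.44 years.
13 years is 13/19.44 ≈ 0.67 doublings, a factor of 2^0.67 ≈ 1.59.
57.9 × 1.59 ≈ 92 thousand dollars.

≈ 92 thousand dollars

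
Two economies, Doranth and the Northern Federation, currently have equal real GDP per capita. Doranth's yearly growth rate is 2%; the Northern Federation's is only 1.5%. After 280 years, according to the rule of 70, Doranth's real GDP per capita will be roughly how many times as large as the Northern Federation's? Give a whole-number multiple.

approximately 4 times

Rate gap = 2% − 1.5% = 0.5 points.
The ratio doubles every 70/0.5 ≈ 140.00 years.
280/140.00 ≈ 2.00 doublings → ratio ≈ 2^2.00 ≈ 4.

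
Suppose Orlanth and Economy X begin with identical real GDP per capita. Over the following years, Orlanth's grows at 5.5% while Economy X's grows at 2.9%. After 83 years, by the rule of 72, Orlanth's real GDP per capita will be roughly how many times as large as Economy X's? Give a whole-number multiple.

roughly 8 times

Rate gap = 5.5% − 2.9% = 2.6 points.
The ratio doubles every 72/2.6 ≈ 27.69 years.
83/27.69 ≈ 3.00 doublings → ratio ≈ 2^3.00 ≈ 8.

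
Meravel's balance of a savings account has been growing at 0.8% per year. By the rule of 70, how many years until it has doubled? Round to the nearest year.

70/0.8 ≈ 87.50, so it doubles roughly every 88 years.

approximately 88 years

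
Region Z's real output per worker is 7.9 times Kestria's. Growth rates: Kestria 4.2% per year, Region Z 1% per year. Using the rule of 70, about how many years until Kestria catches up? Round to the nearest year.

Kestria gains on Region Z at 4.2% − 1% = 3.2 points a year.
At that relative rate the gap halves every 70/3.2 ≈ 21.88 years.
A 7.9 times gap takes log₂(7.9) ≈ 2.98 halvings to close: 2.98 × 21.88 ≈ 65 years.

65 years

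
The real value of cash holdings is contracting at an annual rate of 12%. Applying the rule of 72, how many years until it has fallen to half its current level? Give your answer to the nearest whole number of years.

Halving time ≈ 72 / 12 = 6.00 → 6 years.

approximately 6 years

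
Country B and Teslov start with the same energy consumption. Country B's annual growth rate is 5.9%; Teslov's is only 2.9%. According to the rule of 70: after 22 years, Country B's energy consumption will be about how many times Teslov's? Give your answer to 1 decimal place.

Country B pulls ahead at 3 pp per year, so the ratio doubles every 70/3 ≈ 23.33 years.
In 22 years that's 0.94 doublings: 2^0.94 ≈ 1.9.

≈ 1.9 times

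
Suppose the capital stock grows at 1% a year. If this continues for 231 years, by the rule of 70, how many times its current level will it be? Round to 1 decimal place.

Doubles every ≈ 70.00 years (70/1).
231 years is 3.30 doublings; 2^3.30 ≈ 9.8×.

approximately 9.8 times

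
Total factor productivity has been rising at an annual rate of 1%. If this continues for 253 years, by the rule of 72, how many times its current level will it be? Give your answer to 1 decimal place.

Doubling time ≈ 72/1 = 72.00 years.
253 years / 72.00 ≈ 3.51 doublings → factor 2^3.51 ≈ 11.4.

roughly 11.4 times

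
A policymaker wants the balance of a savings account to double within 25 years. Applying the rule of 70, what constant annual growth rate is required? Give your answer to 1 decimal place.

70 / 25 ≈ 2.80, so about 2.8% annually.

around 2.8%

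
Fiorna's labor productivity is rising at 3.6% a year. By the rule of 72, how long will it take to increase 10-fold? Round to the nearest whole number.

roughly 66 years

Doubling time ≈ 72/3.6 = 20.00 years.
10× is log₂ 10 ≈ 3.32 doublings, so ≈ 3.32 × 20.00 = 66 years.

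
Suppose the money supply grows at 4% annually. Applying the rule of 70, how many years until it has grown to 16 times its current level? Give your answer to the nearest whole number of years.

At 4% it doubles every 70/4 ≈ 17.50 years.
16 = 2^4, so 4 doublings → 70 years.

70 years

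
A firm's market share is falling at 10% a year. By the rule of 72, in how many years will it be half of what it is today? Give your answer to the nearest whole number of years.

around 7 years

The rule works in reverse for decay: 72/10 ≈ 7.20 years to halve.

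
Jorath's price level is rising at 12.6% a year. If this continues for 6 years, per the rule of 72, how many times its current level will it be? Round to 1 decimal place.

approximately 2.1 times

Doubles every ≈ 5.71 years (72/12.6).
6 years is 1.05 doublings; 2^1.05 ≈ 2.1×.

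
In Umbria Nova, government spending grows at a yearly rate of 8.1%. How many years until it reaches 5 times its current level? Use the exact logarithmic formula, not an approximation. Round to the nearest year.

t = ln(5) / ln(1 + 0.081) = 1.6094 / 0.077887 ≈ 20.66.
≈ 21 years.

21 years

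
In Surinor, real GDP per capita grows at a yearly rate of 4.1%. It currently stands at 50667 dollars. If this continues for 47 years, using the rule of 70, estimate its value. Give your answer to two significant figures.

roughly 340000 dollars

It doubles every 70/4.1 ≈ 17.07 years, so 47 years is 2.75 doublings.
2^2.75 ≈ 6.73; 50667 × 6.73 ≈ 340000 dollars.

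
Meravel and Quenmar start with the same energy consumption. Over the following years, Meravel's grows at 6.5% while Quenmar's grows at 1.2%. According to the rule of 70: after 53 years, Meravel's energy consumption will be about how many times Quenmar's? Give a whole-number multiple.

roughly 16 times

Rate gap = 6.5% − 1.2% = 5.3 points.
The ratio doubles every 70/5.3 ≈ 13.21 years.
53/13.21 ≈ 4.01 doublings → ratio ≈ 2^4.01 ≈ 16.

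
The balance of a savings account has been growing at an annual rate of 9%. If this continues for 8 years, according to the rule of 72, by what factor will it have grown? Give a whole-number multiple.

Doubling time ≈ 72/9 = 8.00 years.
8/8.00 ≈ 1 doubling, so about 2^1 = 2×.

2 times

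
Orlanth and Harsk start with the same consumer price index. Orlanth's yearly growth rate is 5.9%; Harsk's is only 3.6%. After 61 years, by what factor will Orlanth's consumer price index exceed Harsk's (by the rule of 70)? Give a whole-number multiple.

about 4 times

Only the 2.3-point difference matters.
70/2.3 ≈ 30.43 years per doubling of the ratio; 61 years gives 2.00 doublings, so ≈ 4×.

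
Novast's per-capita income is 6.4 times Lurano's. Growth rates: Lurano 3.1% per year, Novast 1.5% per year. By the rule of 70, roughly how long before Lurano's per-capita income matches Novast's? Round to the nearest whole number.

What matters is the difference: 1.6 pp.
Rule of 70 on the gap: the ratio halves every 70/1.6 ≈ 43.75 years.
A 6.4 times gap takes log₂(6.4) ≈ 2.68 halvings to close: 2.68 × 43.75 ≈ 117 years.

approximately 117 years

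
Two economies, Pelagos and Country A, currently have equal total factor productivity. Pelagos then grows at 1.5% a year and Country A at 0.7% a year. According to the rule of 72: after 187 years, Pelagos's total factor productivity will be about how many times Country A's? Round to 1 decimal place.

Pelagos pulls ahead at 0.8 pp per year, so the ratio doubles every 72/0.8 ≈ 90.00 years.
In 187 years that's 2.08 doublings: 2^2.08 ≈ 4.2.

roughly 4.2 times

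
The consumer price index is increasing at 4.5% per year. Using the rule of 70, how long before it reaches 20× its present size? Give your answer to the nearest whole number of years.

Doubling time ≈ 70/4.5 = 15.56 years.
20× is log₂ 20 ≈ 4.32 doublings, so ≈ 4.32 × 15.56 = 67 years.

about 67 years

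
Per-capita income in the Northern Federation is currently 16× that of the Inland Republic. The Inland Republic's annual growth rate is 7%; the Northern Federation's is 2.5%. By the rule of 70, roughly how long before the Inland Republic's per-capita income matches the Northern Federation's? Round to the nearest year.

around 62 years

The growth-rate gap is 7% − 2.5% = 4.5 percentage points.
So the ratio between them halves every 70/4.5 ≈ 15.56 years.
A 16× gap closes after 4 halvings: 4 × 15.56 ≈ 62 years.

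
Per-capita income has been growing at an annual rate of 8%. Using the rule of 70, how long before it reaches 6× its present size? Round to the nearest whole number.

around 23 years

At 8% it doubles every 70/8 ≈ 8.75 years.
Reaching 6× takes log₂(6) ≈ 2.58 doublings.
2.58 × 8.75 ≈ 23 years.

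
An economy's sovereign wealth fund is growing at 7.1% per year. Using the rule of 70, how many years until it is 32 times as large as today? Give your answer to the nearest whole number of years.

approximately 49 years

One doubling takes 70/7.1 = 9.86 years.
32× is 5 doublings, so 5 × 9.86 ≈ 49 years.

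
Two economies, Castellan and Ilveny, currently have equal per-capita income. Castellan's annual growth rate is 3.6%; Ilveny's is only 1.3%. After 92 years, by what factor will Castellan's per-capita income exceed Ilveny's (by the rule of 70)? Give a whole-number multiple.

approximately 8 times

Rate gap = 3.6% − 1.3% = 2.3 points.
The ratio doubles every 70/2.3 ≈ 30.43 years.
92/30.43 ≈ 3.02 doublings → ratio ≈ 2^3.02 ≈ 8.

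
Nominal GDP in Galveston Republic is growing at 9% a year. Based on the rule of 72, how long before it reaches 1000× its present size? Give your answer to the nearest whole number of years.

At 9% it doubles every 72/9 ≈ 8.00 years.
Reaching 1000× takes log₂(1000) ≈ 9.97 doublings.
9.97 × 8.00 ≈ 80 years.

roughly 80 years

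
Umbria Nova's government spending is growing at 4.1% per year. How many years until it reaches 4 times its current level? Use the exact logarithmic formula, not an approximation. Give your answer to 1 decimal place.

t = ln(4) / ln(1 + 0.041) = 1.3863 / 0.040182 ≈ 34.50.

34.5 years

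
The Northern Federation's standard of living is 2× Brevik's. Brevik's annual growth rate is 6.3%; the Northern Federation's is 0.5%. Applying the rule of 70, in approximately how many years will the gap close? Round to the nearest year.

about 12 years

The growth-rate gap is 6.3% − 0.5% = 5.8 percentage points.
So the ratio between them halves every 70/5.8 ≈ 12.07 years.
A 2× gap closes after 1 halving: 1 × 12.07 ≈ 12 years.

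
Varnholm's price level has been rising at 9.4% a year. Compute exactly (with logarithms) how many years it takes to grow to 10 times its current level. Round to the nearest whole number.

t = ln(10) / ln(1 + 0.094) = 2.3026 / 0.089841 ≈ 25.63.
≈ 26 years.

26 years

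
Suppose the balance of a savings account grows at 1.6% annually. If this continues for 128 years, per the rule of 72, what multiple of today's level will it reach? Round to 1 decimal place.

Doubles every ≈ 45.00 years (72/1.6).
128 years is 2.84 doublings; 2^2.84 ≈ 7.2×.

7.2 times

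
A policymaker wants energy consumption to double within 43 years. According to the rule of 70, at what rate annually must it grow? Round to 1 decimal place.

around 1.6%

70 / 43 ≈ 1.63, so about 1.6% annually.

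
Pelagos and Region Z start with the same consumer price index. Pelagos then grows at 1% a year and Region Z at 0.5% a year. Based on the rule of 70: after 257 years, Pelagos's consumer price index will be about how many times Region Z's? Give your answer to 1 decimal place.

roughly 3.6 times

Pelagos pulls ahead at 0.5 pp per year, so the ratio doubles every 70/0.5 ≈ 140.00 years.
In 257 years that's 1.84 doublings: 2^1.84 ≈ 3.6.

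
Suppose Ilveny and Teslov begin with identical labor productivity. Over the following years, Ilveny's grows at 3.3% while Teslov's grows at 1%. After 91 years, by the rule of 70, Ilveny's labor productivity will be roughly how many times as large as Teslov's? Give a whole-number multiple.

Only the 2.3-point difference matters.
70/2.3 ≈ 30.43 years per doubling of the ratio; 91 years gives 2.99 doublings, so ≈ 8×.

roughly 8 times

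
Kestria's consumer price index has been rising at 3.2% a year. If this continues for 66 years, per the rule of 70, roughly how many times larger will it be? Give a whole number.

Doubling time ≈ 70/3.2 = 21.88 years.
66/21.88 ≈ 3 doublings, so about 2^3 = 8×.

8 times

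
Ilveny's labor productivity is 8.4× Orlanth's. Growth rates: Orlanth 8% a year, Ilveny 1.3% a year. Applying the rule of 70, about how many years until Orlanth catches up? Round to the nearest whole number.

What matters is the difference: 6.7 pp.
Rule of 70 on the gap: the ratio halves every 70/6.7 ≈ 10.45 years.
An 8.4× gap takes log₂(8.4) ≈ 3.07 halvings to close: 3.07 × 10.45 ≈ 32 years.

approximately 32 years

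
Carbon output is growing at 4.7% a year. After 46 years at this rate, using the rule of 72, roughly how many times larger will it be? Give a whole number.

around 8 times

Doubling time ≈ 72/4.7 = 15.32 years.
46/15.32 ≈ 3 doublings, so about 2^3 = 8×.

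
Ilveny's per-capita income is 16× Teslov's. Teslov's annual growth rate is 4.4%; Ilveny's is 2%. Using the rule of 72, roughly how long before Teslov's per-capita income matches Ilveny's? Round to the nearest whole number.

about 120 years

The growth-rate gap is 4.4% − 2% = 2.4 percentage points.
So the ratio between them halves every 72/2.4 ≈ 30.00 years.
A 16× gap closes after 4 halvings: 4 × 30.00 ≈ 120 years.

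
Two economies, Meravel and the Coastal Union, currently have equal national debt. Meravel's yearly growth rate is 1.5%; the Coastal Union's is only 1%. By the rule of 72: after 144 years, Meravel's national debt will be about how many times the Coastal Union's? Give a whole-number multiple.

Meravel pulls ahead at 0.5 pp per year, so the ratio doubles every 72/0.5 ≈ 144.00 years.
In 144 years that's 1.00 doublings: 2^1.00 ≈ 2.

about 2 times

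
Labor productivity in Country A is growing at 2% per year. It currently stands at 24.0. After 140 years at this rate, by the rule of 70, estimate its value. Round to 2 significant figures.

≈ 380

It doubles every 70/2 ≈ 35.00 years, so 140 years is 4.00 doublings.
2^4.00 ≈ 16.00; 24.0 × 16.00 ≈ 380.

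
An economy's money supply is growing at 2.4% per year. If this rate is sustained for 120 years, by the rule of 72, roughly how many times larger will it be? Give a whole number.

roughly 16 times

At 2.4% one doubling takes ≈ 30.00 years; 120 years is 4 of them, so ×16.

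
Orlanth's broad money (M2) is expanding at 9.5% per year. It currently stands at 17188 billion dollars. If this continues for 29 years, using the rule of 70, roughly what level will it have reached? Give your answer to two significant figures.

around 260000 billion dollars

It doubles every 70/9.5 ≈ 7.37 years, so 29 years is 3.93 doublings.
2^3.93 ≈ 15.24; 17188 × 15.24 ≈ 260000 billion dollars.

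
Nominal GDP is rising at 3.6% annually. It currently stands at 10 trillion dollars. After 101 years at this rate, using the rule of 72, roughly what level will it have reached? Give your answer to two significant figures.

roughly 330 trillion dollars

It doubles every 72/3.6 ≈ 20.00 years, so 101 years is 5.05 doublings.
2^5.05 ≈ 33.13; 10 × 33.13 ≈ 330 trillion dollars.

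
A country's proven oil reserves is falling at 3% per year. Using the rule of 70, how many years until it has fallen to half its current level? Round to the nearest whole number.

Halving time ≈ 70 / 3 = 23.33 → 23 years.

≈ 23 years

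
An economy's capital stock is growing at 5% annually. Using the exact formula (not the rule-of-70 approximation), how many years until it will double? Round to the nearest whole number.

t = ln(2) / ln(1 + 0.05) = 0.6931 / 0.048790 ≈ 14.21.
≈ 14 years.

14 years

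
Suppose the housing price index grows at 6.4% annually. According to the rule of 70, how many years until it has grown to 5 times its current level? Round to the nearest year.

25 years

At 6.4% it doubles every 70/6.4 ≈ 10.94 years.
Reaching 5× takes log₂(5) ≈ 2.32 doublings.
2.32 × 10.94 ≈ 25 years.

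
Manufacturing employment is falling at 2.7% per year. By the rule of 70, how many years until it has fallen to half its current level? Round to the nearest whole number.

The rule works in reverse for decay: 70/2.7 ≈ 25.93 years to halve.

around 26 years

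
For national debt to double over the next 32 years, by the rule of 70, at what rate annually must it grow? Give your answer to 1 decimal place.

70 / 32 ≈ 2.19, so about 2.2% annually.

around 2.2%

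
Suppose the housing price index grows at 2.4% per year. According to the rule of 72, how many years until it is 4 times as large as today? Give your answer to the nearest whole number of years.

One doubling takes 72/2.4 = 30.00 years.
4× is 2 doublings, so 2 × 30.00 ≈ 60 years.

around 60 years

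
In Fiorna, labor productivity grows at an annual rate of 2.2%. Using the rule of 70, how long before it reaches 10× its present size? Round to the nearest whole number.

roughly 106 years

At 2.2% it doubles every 70/2.2 ≈ 31.82 years.
Reaching 10× takes log₂(10) ≈ 3.32 doublings.
3.32 × 31.82 ≈ 106 years.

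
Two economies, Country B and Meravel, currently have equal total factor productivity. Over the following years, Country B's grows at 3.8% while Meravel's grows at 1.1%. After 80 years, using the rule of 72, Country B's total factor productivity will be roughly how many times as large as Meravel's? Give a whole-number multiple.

approximately 8 times

Rate gap = 3.8% − 1.1% = 2.7 points.
The ratio doubles every 72/2.7 ≈ 26.67 years.
80/26.67 ≈ 3.00 doublings → ratio ≈ 2^3.00 ≈ 8.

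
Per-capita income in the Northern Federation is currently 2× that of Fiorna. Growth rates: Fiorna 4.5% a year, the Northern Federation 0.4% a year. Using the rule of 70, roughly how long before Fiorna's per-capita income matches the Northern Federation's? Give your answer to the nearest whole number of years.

around 17 years

The growth-rate gap is 4.5% − 0.4% = 4.1 percentage points.
So the ratio between them halves every 70/4.1 ≈ 17.07 years.
A 2× gap closes after 1 halving: 1 × 17.07 ≈ 17 years.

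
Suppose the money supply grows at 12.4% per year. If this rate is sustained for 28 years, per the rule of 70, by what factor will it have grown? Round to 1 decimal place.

Doubles every ≈ 5.65 years (70/12.4).
28 years is 4.96 doublings; 2^4.96 ≈ 31.1×.

≈ 31.1 times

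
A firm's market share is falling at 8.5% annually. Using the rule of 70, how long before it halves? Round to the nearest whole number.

Halving time ≈ 70 / 8.5 = 8.24 → 8 years.

around 8 years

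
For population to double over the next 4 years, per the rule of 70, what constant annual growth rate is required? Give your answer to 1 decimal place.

70 / 4 ≈ 17.50, so about 17.5% annually.

about 17.5% annually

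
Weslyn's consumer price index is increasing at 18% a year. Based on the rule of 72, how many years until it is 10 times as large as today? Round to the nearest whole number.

about 13 years

One doubling takes 72/18 = 4.00 years.
Reaching 10× takes log₂(10) ≈ 3.32 doublings.
3.32 × 4.00 ≈ 13 years.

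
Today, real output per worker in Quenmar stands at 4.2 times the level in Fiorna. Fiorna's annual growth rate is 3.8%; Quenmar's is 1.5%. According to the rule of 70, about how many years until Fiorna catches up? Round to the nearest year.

roughly 63 years

The growth-rate gap is 3.8% − 1.5% = 2.3 percentage points.
So the ratio between them halves every 70/2.3 ≈ 30.43 years.
A 4.2 times gap takes log₂(4.2) ≈ 2.07 halvings to close: 2.07 × 30.43 ≈ 63 years.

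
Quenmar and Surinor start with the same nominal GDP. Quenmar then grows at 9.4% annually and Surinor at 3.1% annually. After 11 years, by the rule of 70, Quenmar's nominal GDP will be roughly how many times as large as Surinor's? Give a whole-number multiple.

Only the 6.3-point difference matters.
70/6.3 ≈ 11.11 years per doubling of the ratio; 11 years gives 0.99 doublings, so ≈ 2×.

around 2 times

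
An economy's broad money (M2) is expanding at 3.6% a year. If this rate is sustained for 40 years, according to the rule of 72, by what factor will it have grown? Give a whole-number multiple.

around 4 times

Doubling time ≈ 72/3.6 = 20.00 years.
40/20.00 ≈ 2 doublings, so about 2^2 = 4×.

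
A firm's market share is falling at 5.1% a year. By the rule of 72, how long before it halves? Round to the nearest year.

Halving time ≈ 72 / 5.1 = 14.12 → 14 years.

roughly 14 years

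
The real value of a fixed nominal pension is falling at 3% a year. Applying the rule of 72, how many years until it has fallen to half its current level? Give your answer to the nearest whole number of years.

Halving time ≈ 72 / 3 = 24.00 → 24 years.

24 years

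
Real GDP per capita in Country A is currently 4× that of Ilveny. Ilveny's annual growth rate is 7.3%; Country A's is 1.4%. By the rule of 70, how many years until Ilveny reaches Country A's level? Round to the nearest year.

about 24 years

The growth-rate gap is 7.3% − 1.4% = 5.9 percentage points.
So the ratio between them halves every 70/5.9 ≈ 11.86 years.
A 4× gap closes after 2 halvings: 2 × 11.86 ≈ 24 years.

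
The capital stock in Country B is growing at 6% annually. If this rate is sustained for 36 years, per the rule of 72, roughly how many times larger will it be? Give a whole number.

about 8 times

72/6 ≈ 12.00 years per doubling.
36 years fits 3 doublings: 2^3 = 8.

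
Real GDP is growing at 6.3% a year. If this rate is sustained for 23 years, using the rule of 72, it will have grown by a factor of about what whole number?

approximately 4 times

72/6.3 ≈ 11.43 years per doubling.
23 years fits 2 doublings: 2^2 = 4.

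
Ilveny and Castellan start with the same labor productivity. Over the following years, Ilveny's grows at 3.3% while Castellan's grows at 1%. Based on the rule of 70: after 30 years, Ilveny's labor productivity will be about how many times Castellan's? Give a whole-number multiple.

2 times

Rate gap = 3.3% − 1% = 2.3 points.
The ratio doubles every 70/2.3 ≈ 30.43 years.
30/30.43 ≈ 0.99 doublings → ratio ≈ 2^0.99 ≈ 2.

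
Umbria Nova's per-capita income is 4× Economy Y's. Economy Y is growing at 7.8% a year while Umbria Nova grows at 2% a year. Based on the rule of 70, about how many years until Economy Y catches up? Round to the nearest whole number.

roughly 24 years

What matters is the difference: 5.8 pp.
Rule of 70 on the gap: the ratio halves every 70/5.8 ≈ 12.07 years.
A 4× gap closes after 2 halvings: 2 × 12.07 ≈ 24 years.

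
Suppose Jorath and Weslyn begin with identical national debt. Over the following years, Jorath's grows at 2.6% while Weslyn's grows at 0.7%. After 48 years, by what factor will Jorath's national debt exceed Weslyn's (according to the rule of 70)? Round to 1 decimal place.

around 2.5 times

Jorath pulls ahead at 1.9 pp per year, so the ratio doubles every 70/1.9 ≈ 36.84 years.
In 48 years that's 1.30 doublings: 2^1.30 ≈ 2.5.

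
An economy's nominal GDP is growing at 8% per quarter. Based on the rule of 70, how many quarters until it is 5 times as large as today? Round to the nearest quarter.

roughly 20 quarters

At 8% it doubles every 70/8 ≈ 8.75 quarters.
5× is log₂ 5 ≈ 2.32 doublings, so ≈ 2.32 × 8.75 = 20 quarters.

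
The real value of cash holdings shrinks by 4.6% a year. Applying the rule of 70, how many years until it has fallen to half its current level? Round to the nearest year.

Halving time ≈ 70 / 4.6 = 15.22 → 15 years.

15 years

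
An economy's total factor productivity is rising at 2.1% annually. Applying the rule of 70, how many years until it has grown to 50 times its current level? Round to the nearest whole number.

around 188 years

Doubling time ≈ 70/2.1 = 33.33 years.
Reaching 50× takes log₂(50) ≈ 5.64 doublings.
5.64 × 33.33 ≈ 188 years.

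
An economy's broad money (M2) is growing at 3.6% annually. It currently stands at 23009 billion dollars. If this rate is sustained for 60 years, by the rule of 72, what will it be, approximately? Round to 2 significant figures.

about 180000 billion dollars

It doubles every 72/3.6 ≈ 20.00 years, so 60 years is 3.00 doublings.
2^3.00 ≈ 8.00; 23009 × 8.00 ≈ 180000 billion dollars.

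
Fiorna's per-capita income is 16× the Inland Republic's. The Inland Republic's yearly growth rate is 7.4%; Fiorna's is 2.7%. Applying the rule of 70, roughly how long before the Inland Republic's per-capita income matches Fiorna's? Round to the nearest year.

about 60 years

the Inland Republic gains on Fiorna at 7.4% − 2.7% = 4.7 points a year.
At that relative rate the gap halves every 70/4.7 ≈ 14.89 years.
A 16× gap closes after 4 halvings: 4 × 14.89 ≈ 60 years.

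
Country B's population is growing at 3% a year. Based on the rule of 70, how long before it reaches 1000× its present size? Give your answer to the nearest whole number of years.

Doubling time ≈ 70/3 = 23.33 years.
1000× is log₂ 1000 ≈ 9.97 doublings, so ≈ 9.97 × 23.33 = 233 years.

about 233 years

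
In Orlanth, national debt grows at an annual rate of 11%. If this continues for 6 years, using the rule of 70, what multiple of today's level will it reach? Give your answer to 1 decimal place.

approximately 1.9 times

Doubling time ≈ 70/11 = 6.36 years.
6 years / 6.36 ≈ 0.94 doublings → factor 2^0.94 ≈ 1.9.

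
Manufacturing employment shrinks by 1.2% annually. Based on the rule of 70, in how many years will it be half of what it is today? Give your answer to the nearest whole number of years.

≈ 58 years

Halving time ≈ 70 / 1.2 = 58.33 → 58 years.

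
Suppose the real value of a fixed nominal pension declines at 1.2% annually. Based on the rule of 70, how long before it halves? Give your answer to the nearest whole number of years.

58 years

Falling at 1.2%, it halves about every 70/1.2 = 58.33 years.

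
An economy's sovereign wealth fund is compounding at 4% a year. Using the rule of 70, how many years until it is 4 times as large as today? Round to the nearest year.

35 years

At 4% it doubles every 70/4 ≈ 17.50 years.
Getting to 4× needs 2 doublings: 2 × 17.50 ≈ 35 years.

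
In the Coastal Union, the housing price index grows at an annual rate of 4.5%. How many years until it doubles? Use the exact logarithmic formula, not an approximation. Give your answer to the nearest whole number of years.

t = ln(2) / ln(1 + 0.045) = 0.6931 / 0.044017 ≈ 15.75.
≈ 16 years.

16 years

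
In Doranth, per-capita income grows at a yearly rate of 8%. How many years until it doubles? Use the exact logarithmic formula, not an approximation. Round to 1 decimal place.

t = ln(2) / ln(1 + 0.08) = 0.6931 / 0.076961 ≈ 9.01.

9.0 years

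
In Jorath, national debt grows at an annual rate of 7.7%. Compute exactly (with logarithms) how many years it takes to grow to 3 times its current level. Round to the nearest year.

15 years

t = ln(3) / ln(1 + 0.077) = 1.0986 / 0.074179 ≈ 14.81.
≈ 15 years.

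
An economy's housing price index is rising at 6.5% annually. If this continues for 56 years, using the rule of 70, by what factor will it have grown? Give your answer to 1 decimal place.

around 36.8 times

Doubling time ≈ 70/6.5 = 10.77 years.
56 years / 10.77 ≈ 5.20 doublings → factor 2^5.20 ≈ 36.8.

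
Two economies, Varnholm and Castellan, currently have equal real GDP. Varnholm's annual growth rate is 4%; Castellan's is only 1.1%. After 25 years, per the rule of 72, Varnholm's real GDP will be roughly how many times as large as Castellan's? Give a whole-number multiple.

roughly 2 times

Varnholm pulls ahead at 2.9 pp per year, so the ratio doubles every 72/2.9 ≈ 24.83 years.
In 25 years that's 1.01 doublings: 2^1.01 ≈ 2.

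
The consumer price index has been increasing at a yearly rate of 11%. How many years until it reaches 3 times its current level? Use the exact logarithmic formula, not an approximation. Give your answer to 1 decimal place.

t = ln(3) / ln(1 + 0.11) = 1.0986 / 0.104360 ≈ 10.53.

10.5 years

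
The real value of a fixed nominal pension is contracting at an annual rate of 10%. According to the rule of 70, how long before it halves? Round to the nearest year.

around 7 years

The rule works in reverse for decay: 70/10 ≈ 7.00 years to halve.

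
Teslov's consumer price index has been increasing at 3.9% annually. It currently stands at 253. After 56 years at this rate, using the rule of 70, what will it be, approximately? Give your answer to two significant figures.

approximately 2200

Doubling time ≈ 70/3.9 = 17.95 years.
56 years is 56/17.95 ≈ 3.12 doublings, a factor of 2^3.12 ≈ 8.69.
253 × 8.69 ≈ 2200.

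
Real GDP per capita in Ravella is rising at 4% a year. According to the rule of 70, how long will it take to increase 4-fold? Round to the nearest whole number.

around 35 years

At 4% it doubles every 70/4 ≈ 17.50 years.
Getting to 4× needs 2 doublings: 2 × 17.50 ≈ 35 years.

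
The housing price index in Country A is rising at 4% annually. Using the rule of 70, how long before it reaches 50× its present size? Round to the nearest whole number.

Doubling time ≈ 70/4 = 17.50 years.
50× is log₂ 50 ≈ 5.64 doublings, so ≈ 5.64 × 17.50 = 99 years.

approximately 99 years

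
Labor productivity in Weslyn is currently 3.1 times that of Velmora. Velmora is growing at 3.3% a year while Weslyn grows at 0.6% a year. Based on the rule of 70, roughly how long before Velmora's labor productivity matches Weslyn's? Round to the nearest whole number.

roughly 42 years

The growth-rate gap is 3.3% − 0.6% = 2.7 percentage points.
So the ratio between them halves every 70/2.7 ≈ 25.93 years.
A 3.1 times gap takes log₂(3.1) ≈ 1.63 halvings to close: 1.63 × 25.93 ≈ 42 years.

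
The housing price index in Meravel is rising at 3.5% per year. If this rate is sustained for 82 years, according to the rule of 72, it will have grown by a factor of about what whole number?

about 16 times

72/3.5 ≈ 20.57 years per doubling.
82 years fits 4 doublings: 2^4 = 16.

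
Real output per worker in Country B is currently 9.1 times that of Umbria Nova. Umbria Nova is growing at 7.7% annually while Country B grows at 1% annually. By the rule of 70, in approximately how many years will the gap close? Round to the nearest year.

about 33 years

Umbria Nova gains on Country B at 7.7% − 1% = 6.7 points a year.
At that relative rate the gap halves every 70/6.7 ≈ 10.45 years.
A 9.1 times gap takes log₂(9.1) ≈ 3.19 halvings to close: 3.19 × 10.45 ≈ 33 years.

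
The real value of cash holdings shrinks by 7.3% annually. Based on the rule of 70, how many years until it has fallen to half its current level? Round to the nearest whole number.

Falling at 7.3%, it halves about every 70/7.3 = 9.59 years.

around 10 years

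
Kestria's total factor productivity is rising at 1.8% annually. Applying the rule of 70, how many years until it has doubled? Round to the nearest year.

around 39 years

Doubling time ≈ 70 / 1.8 = 38.89 years.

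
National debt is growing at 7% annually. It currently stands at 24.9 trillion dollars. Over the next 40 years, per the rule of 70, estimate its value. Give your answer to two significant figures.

Doubling time ≈ 70/7 = 10.00 years.
40 years is 40/10.00 ≈ 4.00 doublings, a factor of 2^4.00 ≈ 16.00.
24.9 × 16.00 ≈ 400 trillion dollars.

400 trillion dollars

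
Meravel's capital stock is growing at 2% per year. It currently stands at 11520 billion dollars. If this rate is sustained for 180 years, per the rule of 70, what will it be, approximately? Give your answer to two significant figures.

≈ 410000 billion dollars

Doubling time ≈ 70/2 = 35.00 years.
180 years is 180/35.00 ≈ 5.14 doublings, a factor of 2^5.14 ≈ 35.26.
11520 × 35.26 ≈ 410000 billion dollars.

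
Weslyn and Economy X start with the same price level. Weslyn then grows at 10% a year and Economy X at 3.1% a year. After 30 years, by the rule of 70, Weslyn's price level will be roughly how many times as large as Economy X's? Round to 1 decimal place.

≈ 7.8 times

Weslyn pulls ahead at 6.9 pp per year, so the ratio doubles every 70/6.9 ≈ 10.14 years.
In 30 years that's 2.96 doublings: 2^2.96 ≈ 7.8.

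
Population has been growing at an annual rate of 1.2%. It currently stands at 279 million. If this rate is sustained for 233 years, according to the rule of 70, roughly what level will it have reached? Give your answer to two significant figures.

about 4400 million

It doubles every 70/1.2 ≈ 58.33 years, so 233 years is 3.99 doublings.
2^3.99 ≈ 15.89; 279 × 15.89 ≈ 4400 million.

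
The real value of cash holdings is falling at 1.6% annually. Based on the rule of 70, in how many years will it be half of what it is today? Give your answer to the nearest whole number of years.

The rule works in reverse for decay: 70/1.6 ≈ 43.75 years to halve.

about 44 years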